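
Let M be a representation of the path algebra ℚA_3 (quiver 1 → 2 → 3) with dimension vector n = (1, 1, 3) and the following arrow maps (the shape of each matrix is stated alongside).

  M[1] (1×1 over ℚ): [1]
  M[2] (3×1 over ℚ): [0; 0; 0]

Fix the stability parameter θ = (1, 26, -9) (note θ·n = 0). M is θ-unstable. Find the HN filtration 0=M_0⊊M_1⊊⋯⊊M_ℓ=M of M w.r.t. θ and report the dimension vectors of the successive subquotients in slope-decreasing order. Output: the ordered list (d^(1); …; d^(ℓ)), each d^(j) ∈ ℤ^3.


Barcode: M ≅ I[1,2], I[3,3]^3. HN layers by μ_θ (3 steps, strictly decreasing):
  μ^(1)=26; μ^(2)=1; μ^(3)=-9

((0, 1, 0); (1, 0, 0); (0, 0, 3))


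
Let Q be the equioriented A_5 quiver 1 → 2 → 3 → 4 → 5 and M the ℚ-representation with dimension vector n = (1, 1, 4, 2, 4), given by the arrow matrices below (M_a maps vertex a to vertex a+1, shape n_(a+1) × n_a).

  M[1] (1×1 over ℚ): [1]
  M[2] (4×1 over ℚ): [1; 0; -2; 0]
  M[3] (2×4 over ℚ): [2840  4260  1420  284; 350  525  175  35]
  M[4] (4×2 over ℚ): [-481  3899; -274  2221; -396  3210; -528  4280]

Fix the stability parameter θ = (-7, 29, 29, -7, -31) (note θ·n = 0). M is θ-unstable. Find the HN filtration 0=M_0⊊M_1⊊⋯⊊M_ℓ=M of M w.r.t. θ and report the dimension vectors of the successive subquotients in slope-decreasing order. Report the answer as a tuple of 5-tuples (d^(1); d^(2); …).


Via rank(M_{q-1}∘⋯∘M_p): M ≅ I[1,3], I[3,3]^2, I[3,5], I[4,5], I[5,5]^2.
μ_θ-semistable layers: μ^(1)=29; μ^(2)=-3; μ^(3)=-7; μ^(4)=-19; μ^(5)=-31

((0, 1, 3, 0, 0); (0, 0, 1, 1, 1); (1, 0, 0, 0, 0); (0, 0, 0, 1, 1); (0, 0, 0, 0, 2))


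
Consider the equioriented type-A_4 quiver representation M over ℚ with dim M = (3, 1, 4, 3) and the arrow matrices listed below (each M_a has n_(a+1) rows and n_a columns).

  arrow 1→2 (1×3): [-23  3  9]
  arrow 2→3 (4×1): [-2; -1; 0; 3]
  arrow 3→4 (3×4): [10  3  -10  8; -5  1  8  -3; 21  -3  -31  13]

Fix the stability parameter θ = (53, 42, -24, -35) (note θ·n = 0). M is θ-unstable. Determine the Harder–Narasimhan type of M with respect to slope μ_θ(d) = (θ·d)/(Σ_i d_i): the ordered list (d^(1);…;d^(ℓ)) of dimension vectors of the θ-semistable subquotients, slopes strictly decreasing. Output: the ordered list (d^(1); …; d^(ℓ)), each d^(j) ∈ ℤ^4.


Interval decomposition of M: I[1,1]^2, I[1,4], I[3,3], I[3,4]^2.
HN type (ℓ=4): μ^(1)=53; μ^(2)=9; μ^(3)=-24; μ^(4)=-59/2

((2, 0, 0, 0); (1, 1, 1, 1); (0, 0, 1, 0); (0, 0, 2, 2))


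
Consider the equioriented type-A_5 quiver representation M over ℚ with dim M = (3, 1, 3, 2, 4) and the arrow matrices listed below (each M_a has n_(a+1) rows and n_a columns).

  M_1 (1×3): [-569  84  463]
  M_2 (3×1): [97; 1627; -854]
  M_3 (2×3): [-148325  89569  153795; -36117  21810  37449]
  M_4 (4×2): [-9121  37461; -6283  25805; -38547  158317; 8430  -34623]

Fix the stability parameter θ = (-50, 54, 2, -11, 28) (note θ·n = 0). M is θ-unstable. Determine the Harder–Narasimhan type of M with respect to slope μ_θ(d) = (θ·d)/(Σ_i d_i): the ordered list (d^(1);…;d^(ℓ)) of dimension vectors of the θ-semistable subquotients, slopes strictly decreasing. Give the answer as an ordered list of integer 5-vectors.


Interval decomposition of M: I[1,1]^2, I[1,5], I[3,3], I[3,5], I[5,5]^2.
HN type (ℓ=5): μ^(1)=28; μ^(2)=15; μ^(3)=2; μ^(4)=-9/2; μ^(5)=-50

((0, 0, 0, 0, 4); (0, 1, 1, 1, 0); (0, 0, 1, 0, 0); (0, 0, 1, 1, 0); (3, 0, 0, 0, 0))


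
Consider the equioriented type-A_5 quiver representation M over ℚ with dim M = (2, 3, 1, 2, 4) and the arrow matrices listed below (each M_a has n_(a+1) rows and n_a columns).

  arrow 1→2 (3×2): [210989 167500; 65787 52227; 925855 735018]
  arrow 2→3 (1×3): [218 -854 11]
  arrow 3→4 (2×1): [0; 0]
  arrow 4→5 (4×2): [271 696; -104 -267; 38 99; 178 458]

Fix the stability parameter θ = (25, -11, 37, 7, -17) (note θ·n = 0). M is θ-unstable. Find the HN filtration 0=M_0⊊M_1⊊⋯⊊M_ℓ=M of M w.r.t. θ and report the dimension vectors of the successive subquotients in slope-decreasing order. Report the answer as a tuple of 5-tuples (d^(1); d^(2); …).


Barcode: M ≅ I[1,2], I[1,3], I[2,2], I[4,5]^2, I[5,5]^2. HN layers by μ_θ (5 steps, strictly decreasing):
  μ^(1)=37; μ^(2)=7; μ^(3)=-5; μ^(4)=-11; μ^(5)=-17

((0, 0, 1, 0, 0); (2, 2, 0, 0, 0); (0, 0, 0, 2, 2); (0, 1, 0, 0, 0); (0, 0, 0, 0, 2))


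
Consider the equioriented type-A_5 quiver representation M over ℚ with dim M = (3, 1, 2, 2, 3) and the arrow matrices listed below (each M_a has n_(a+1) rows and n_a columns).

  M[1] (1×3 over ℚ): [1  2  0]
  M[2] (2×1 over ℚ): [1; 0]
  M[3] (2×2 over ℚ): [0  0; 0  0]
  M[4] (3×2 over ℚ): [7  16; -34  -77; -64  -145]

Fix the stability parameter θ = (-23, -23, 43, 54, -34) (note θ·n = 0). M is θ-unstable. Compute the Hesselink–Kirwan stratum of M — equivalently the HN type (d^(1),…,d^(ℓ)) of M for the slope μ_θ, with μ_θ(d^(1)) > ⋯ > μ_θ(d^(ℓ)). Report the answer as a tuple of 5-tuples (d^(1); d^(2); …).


Interval decomposition of M: I[1,1]^2, I[1,3], I[3,3], I[4,5]^2, I[5,5].
HN type (ℓ=4): μ^(1)=43; μ^(2)=10; μ^(3)=-23; μ^(4)=-34

((0, 0, 2, 0, 0); (0, 0, 0, 2, 2); (3, 1, 0, 0, 0); (0, 0, 0, 0, 1))


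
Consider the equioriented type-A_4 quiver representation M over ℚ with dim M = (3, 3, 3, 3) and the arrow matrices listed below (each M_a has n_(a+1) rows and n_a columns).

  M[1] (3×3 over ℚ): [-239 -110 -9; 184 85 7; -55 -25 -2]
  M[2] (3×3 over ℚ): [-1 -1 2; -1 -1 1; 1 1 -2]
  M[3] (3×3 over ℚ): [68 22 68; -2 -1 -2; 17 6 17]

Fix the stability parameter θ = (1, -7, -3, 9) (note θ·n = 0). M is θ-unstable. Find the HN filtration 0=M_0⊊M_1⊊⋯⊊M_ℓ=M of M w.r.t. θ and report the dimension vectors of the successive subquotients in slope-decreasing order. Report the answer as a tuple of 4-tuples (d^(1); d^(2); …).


Barcode: M ≅ I[1,1], I[1,2], I[1,3], I[2,4], I[3,4], I[4,4]. HN layers by μ_θ (4 steps, strictly decreasing):
  μ^(1)=9; μ^(2)=1; μ^(3)=-3; μ^(4)=-7

((0, 0, 0, 3); (1, 0, 0, 0); (2, 2, 3, 0); (0, 1, 0, 0))


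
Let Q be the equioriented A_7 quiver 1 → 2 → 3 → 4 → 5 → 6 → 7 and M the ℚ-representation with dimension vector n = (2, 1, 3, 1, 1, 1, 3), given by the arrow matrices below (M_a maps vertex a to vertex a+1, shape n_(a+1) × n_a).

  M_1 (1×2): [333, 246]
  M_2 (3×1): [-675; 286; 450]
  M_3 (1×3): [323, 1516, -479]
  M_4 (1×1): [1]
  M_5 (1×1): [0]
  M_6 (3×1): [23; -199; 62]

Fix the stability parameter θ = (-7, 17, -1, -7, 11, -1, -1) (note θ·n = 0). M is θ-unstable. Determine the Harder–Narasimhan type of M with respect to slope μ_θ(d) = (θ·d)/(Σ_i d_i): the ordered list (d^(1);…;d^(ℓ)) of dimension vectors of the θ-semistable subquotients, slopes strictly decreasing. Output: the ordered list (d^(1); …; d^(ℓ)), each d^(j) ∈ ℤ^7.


Barcode: M ≅ I[1,1], I[1,5], I[3,3]^2, I[6,7], I[7,7]^2. HN layers by μ_θ (4 steps, strictly decreasing):
  μ^(1)=11; μ^(2)=3; μ^(3)=-1; μ^(4)=-7

((0, 0, 0, 0, 1, 0, 0); (0, 1, 1, 1, 0, 0, 0); (0, 0, 2, 0, 0, 1, 3); (2, 0, 0, 0, 0, 0, 0))


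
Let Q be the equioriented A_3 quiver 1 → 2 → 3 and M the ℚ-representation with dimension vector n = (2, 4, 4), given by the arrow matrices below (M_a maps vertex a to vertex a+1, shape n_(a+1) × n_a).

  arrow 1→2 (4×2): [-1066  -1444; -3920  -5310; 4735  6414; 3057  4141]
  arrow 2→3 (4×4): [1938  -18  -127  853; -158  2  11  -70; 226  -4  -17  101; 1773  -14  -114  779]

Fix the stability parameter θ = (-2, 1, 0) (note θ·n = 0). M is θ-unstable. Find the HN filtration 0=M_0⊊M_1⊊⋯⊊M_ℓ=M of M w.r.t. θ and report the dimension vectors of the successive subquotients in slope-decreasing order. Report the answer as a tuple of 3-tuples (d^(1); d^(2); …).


Interval decomposition of M: I[1,3]^2, I[2,3]^2.
HN type (ℓ=2): μ^(1)=1/2; μ^(2)=-2

((0, 4, 4); (2, 0, 0))


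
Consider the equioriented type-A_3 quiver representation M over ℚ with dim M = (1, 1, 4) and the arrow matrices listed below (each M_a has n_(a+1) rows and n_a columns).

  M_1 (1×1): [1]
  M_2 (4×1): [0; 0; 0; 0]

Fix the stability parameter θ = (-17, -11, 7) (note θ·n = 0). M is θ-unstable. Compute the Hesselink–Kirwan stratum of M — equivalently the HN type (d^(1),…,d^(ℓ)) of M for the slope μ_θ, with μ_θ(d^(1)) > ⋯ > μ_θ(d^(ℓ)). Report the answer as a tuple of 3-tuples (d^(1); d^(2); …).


Barcode: M ≅ I[1,2], I[3,3]^4. HN layers by μ_θ (3 steps, strictly decreasing):
  μ^(1)=7; μ^(2)=-11; μ^(3)=-17

((0, 0, 4); (0, 1, 0); (1, 0, 0))


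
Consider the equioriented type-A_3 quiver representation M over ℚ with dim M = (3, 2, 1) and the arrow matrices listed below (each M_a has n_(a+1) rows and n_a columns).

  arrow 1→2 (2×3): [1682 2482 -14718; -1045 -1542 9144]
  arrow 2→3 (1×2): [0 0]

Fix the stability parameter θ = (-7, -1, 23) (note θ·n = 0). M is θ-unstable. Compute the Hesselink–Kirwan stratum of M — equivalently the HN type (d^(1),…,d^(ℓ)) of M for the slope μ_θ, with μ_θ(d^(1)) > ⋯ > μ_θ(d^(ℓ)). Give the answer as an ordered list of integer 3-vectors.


Interval decomposition of M: I[1,1], I[1,2]^2, I[3,3].
HN type (ℓ=3): μ^(1)=23; μ^(2)=-1; μ^(3)=-7

((0, 0, 1); (0, 2, 0); (3, 0, 0))


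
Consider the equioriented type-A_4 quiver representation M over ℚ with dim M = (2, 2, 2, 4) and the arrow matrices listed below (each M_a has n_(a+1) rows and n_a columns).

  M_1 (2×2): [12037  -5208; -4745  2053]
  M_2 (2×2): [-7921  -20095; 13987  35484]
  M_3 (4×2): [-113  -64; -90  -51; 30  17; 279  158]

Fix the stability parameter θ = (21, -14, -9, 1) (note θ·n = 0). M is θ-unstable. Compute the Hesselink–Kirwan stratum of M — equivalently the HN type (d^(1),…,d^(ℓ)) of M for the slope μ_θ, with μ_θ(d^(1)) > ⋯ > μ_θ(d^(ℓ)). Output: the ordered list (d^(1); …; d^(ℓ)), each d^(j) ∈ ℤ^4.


Via rank(M_{q-1}∘⋯∘M_p): M ≅ I[1,4]^2, I[4,4]^2.
μ_θ-semistable layers: μ^(1)=1; μ^(2)=-2/3

((0, 0, 0, 4); (2, 2, 2, 0))


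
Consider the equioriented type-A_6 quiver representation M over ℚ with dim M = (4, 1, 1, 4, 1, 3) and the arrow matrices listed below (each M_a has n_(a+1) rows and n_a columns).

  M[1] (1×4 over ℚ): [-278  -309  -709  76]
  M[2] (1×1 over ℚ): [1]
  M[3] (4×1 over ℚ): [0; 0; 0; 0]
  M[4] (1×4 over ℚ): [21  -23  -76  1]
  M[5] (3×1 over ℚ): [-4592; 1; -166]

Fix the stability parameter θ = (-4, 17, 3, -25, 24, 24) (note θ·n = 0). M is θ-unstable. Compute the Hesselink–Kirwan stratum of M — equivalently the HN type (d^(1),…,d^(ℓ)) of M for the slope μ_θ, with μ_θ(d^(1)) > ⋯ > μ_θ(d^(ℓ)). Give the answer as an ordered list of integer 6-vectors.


Via rank(M_{q-1}∘⋯∘M_p): M ≅ I[1,1]^3, I[1,3], I[4,4]^3, I[4,6], I[6,6]^2.
μ_θ-semistable layers: μ^(1)=24; μ^(2)=10; μ^(3)=-4; μ^(4)=-25

((0, 0, 0, 0, 1, 3); (0, 1, 1, 0, 0, 0); (4, 0, 0, 0, 0, 0); (0, 0, 0, 4, 0, 0))


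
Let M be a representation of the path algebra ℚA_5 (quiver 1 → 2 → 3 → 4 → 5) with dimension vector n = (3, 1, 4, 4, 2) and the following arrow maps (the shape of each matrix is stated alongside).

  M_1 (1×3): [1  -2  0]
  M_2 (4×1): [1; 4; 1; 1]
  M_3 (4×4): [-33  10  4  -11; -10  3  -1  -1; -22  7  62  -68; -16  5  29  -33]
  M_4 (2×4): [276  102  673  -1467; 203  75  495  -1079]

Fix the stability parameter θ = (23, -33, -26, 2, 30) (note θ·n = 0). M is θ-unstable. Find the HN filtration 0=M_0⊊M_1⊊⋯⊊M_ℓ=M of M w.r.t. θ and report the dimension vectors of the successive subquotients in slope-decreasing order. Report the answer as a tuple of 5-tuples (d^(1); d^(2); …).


Interval decomposition of M: I[1,1]^2, I[1,3], I[3,4], I[3,5]^2, I[4,4].
HN type (ℓ=5): μ^(1)=30; μ^(2)=23; μ^(3)=2; μ^(4)=-12; μ^(5)=-26

((0, 0, 0, 0, 2); (2, 0, 0, 0, 0); (0, 0, 0, 4, 0); (1, 1, 1, 0, 0); (0, 0, 3, 0, 0))


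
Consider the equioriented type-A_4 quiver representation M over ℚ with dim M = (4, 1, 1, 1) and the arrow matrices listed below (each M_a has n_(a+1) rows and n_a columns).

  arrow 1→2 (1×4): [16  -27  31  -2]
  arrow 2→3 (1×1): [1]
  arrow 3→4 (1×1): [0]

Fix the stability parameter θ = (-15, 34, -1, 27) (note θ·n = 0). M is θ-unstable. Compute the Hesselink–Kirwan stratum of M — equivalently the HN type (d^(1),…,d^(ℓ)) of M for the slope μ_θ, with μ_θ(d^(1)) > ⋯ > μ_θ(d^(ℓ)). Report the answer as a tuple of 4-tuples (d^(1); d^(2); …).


Via rank(M_{q-1}∘⋯∘M_p): M ≅ I[1,1]^3, I[1,3], I[4,4].
μ_θ-semistable layers: μ^(1)=27; μ^(2)=33/2; μ^(3)=-15

((0, 0, 0, 1); (0, 1, 1, 0); (4, 0, 0, 0))


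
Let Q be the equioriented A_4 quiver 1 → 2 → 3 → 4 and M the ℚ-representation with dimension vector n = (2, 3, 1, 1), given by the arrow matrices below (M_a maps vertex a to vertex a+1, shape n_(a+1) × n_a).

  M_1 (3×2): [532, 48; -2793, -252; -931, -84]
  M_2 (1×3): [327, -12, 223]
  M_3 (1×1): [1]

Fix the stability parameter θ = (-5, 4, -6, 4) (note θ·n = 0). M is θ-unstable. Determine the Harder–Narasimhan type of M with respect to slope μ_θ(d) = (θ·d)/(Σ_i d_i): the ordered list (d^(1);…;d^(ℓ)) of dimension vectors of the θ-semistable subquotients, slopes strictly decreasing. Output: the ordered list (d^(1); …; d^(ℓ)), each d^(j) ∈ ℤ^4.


Interval decomposition of M: I[1,1], I[1,4], I[2,2]^2.
HN type (ℓ=3): μ^(1)=4; μ^(2)=-1; μ^(3)=-5

((0, 2, 0, 1); (0, 1, 1, 0); (2, 0, 0, 0))


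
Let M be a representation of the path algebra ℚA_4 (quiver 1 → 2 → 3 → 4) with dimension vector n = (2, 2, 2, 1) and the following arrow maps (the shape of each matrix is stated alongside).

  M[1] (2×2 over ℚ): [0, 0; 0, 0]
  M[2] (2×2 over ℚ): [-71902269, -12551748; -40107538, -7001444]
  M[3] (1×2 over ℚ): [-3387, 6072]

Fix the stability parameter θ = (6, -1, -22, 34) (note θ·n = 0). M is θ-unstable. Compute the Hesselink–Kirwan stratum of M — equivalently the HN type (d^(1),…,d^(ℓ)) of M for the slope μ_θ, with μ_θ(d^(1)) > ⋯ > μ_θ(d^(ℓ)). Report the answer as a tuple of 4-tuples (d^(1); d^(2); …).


Via rank(M_{q-1}∘⋯∘M_p): M ≅ I[1,1]^2, I[2,3], I[2,4].
μ_θ-semistable layers: μ^(1)=34; μ^(2)=6; μ^(3)=-23/2

((0, 0, 0, 1); (2, 0, 0, 0); (0, 2, 2, 0))


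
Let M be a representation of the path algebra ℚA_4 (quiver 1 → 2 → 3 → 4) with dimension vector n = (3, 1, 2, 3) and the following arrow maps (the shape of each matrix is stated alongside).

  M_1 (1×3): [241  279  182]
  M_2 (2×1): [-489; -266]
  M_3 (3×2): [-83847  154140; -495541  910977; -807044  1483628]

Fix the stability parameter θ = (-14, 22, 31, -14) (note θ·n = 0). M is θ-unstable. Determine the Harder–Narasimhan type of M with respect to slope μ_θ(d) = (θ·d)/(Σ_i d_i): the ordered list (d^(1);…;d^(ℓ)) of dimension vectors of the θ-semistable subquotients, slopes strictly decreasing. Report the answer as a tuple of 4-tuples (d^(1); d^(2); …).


Via rank(M_{q-1}∘⋯∘M_p): M ≅ I[1,1]^2, I[1,4], I[3,4], I[4,4].
μ_θ-semistable layers: μ^(1)=13; μ^(2)=17/2; μ^(3)=-14

((0, 1, 1, 1); (0, 0, 1, 1); (3, 0, 0, 1))


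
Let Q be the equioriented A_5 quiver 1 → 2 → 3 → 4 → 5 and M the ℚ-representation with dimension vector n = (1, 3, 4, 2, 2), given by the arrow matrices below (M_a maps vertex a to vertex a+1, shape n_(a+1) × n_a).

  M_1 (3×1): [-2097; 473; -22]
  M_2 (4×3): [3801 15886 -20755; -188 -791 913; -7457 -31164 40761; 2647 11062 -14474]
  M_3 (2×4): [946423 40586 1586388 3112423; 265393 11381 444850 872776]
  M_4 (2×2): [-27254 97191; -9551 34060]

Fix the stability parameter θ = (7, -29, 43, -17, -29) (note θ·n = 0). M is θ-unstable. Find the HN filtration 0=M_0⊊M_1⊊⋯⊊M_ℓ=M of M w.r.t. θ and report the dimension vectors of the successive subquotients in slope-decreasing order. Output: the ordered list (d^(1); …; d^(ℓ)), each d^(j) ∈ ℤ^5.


Barcode: M ≅ I[1,3], I[2,5]^2, I[3,3]. HN layers by μ_θ (4 steps, strictly decreasing):
  μ^(1)=43; μ^(2)=-1; μ^(3)=-11; μ^(4)=-29

((0, 0, 2, 0, 0); (0, 0, 2, 2, 2); (1, 1, 0, 0, 0); (0, 2, 0, 0, 0))


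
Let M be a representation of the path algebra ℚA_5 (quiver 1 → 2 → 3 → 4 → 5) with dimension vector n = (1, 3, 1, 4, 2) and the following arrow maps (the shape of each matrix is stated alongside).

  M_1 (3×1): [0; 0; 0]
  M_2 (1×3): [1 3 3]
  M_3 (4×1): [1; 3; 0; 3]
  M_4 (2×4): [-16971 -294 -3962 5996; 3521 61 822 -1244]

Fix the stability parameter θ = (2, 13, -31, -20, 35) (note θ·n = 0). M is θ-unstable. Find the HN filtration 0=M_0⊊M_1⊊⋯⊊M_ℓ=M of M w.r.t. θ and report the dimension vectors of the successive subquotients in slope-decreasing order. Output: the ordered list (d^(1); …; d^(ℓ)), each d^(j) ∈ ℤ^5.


Via rank(M_{q-1}∘⋯∘M_p): M ≅ I[1,1], I[2,2]^2, I[2,5], I[4,4]^2, I[4,5].
μ_θ-semistable layers: μ^(1)=35; μ^(2)=13; μ^(3)=2; μ^(4)=-38/3; μ^(5)=-20

((0, 0, 0, 0, 2); (0, 2, 0, 0, 0); (1, 0, 0, 0, 0); (0, 1, 1, 1, 0); (0, 0, 0, 3, 0))


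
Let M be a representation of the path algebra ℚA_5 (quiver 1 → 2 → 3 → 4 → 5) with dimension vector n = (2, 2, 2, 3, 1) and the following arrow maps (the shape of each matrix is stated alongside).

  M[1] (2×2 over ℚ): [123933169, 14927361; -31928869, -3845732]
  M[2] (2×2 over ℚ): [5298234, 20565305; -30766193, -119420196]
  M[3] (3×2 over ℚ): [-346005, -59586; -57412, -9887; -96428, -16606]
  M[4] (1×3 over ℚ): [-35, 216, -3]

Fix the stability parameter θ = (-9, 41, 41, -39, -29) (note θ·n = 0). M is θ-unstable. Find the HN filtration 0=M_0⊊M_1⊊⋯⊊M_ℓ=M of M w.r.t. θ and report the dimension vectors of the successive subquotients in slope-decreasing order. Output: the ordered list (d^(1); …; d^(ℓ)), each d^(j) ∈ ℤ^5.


Interval decomposition of M: I[1,4], I[1,5], I[4,4].
HN type (ℓ=4): μ^(1)=43/3; μ^(2)=7/2; μ^(3)=-9; μ^(4)=-39

((0, 1, 1, 1, 0); (0, 1, 1, 1, 1); (2, 0, 0, 0, 0); (0, 0, 0, 1, 0))


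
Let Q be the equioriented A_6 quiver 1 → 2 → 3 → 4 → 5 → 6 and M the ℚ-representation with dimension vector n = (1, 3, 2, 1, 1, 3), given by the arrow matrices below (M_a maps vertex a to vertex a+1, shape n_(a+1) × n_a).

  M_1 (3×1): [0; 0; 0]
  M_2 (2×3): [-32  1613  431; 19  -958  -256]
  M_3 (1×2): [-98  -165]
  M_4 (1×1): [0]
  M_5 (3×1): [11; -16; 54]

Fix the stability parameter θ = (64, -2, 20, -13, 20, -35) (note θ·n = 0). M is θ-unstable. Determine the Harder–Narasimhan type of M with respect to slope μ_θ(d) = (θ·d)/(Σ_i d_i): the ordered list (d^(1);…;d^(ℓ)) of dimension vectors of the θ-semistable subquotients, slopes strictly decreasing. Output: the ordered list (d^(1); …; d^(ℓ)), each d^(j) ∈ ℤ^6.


Via rank(M_{q-1}∘⋯∘M_p): M ≅ I[1,1], I[2,2], I[2,3], I[2,4], I[5,6], I[6,6]^2.
μ_θ-semistable layers: μ^(1)=64; μ^(2)=20; μ^(3)=7/2; μ^(4)=-2; μ^(5)=-15/2; μ^(6)=-35

((1, 0, 0, 0, 0, 0); (0, 0, 1, 0, 0, 0); (0, 0, 1, 1, 0, 0); (0, 3, 0, 0, 0, 0); (0, 0, 0, 0, 1, 1); (0, 0, 0, 0, 0, 2))


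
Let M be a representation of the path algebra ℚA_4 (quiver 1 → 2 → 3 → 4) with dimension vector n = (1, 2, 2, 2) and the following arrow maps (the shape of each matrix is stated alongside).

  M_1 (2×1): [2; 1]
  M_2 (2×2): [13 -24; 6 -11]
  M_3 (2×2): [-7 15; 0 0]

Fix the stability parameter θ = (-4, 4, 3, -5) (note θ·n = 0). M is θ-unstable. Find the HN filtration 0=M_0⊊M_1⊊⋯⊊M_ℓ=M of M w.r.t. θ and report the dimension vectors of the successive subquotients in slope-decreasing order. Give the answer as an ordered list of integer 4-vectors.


Via rank(M_{q-1}∘⋯∘M_p): M ≅ I[1,4], I[2,3], I[4,4].
μ_θ-semistable layers: μ^(1)=7/2; μ^(2)=2/3; μ^(3)=-4; μ^(4)=-5

((0, 1, 1, 0); (0, 1, 1, 1); (1, 0, 0, 0); (0, 0, 0, 1))


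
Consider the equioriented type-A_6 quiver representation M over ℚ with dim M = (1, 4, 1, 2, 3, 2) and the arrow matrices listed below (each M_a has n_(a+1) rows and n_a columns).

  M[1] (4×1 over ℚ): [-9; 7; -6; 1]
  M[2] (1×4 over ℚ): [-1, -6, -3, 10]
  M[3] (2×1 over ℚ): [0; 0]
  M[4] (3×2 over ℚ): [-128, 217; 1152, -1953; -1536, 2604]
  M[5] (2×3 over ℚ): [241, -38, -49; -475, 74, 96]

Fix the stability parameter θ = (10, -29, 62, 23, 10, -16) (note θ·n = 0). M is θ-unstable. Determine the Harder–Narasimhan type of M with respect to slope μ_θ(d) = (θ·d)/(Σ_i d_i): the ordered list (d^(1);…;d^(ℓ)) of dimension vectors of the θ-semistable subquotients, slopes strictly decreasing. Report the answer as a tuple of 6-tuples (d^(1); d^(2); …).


Interval decomposition of M: I[1,3], I[2,2]^3, I[4,4], I[4,6], I[5,5], I[5,6].
HN type (ℓ=7): μ^(1)=62; μ^(2)=23; μ^(3)=10; μ^(4)=17/3; μ^(5)=-3; μ^(6)=-19/2; μ^(7)=-29

((0, 0, 1, 0, 0, 0); (0, 0, 0, 1, 0, 0); (0, 0, 0, 0, 1, 0); (0, 0, 0, 1, 1, 1); (0, 0, 0, 0, 1, 1); (1, 1, 0, 0, 0, 0); (0, 3, 0, 0, 0, 0))


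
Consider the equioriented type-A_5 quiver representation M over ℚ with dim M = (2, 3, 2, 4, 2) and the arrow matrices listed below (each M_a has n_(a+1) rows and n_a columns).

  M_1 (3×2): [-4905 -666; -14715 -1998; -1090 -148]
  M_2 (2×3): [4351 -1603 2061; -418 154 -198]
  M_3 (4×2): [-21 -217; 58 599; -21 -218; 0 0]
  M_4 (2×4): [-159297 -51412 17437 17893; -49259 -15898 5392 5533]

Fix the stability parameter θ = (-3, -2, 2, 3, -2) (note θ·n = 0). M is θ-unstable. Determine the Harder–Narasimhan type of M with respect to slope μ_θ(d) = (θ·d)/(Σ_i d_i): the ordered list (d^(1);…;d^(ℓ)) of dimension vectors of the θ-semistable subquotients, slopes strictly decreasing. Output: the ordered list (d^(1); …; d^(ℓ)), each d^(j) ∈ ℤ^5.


Interval decomposition of M: I[1,1], I[1,2], I[2,2], I[2,5], I[3,5], I[4,4]^2.
HN type (ℓ=4): μ^(1)=3; μ^(2)=1; μ^(3)=-2; μ^(4)=-3

((0, 0, 0, 2, 0); (0, 0, 2, 2, 2); (0, 3, 0, 0, 0); (2, 0, 0, 0, 0))


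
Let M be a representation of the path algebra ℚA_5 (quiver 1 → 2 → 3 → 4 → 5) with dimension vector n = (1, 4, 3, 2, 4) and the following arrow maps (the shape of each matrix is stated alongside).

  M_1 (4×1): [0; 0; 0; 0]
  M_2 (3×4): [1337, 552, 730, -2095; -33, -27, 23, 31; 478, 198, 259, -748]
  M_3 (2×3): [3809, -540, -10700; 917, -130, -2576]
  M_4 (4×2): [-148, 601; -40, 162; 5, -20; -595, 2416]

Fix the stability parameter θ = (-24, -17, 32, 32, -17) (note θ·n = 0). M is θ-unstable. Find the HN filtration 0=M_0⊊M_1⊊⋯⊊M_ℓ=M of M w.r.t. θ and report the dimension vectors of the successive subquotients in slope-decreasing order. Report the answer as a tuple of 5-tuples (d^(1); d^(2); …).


Via rank(M_{q-1}∘⋯∘M_p): M ≅ I[1,1], I[2,2], I[2,3], I[2,5]^2, I[5,5]^2.
μ_θ-semistable layers: μ^(1)=32; μ^(2)=47/3; μ^(3)=-17; μ^(4)=-24

((0, 0, 1, 0, 0); (0, 0, 2, 2, 2); (0, 4, 0, 0, 2); (1, 0, 0, 0, 0))


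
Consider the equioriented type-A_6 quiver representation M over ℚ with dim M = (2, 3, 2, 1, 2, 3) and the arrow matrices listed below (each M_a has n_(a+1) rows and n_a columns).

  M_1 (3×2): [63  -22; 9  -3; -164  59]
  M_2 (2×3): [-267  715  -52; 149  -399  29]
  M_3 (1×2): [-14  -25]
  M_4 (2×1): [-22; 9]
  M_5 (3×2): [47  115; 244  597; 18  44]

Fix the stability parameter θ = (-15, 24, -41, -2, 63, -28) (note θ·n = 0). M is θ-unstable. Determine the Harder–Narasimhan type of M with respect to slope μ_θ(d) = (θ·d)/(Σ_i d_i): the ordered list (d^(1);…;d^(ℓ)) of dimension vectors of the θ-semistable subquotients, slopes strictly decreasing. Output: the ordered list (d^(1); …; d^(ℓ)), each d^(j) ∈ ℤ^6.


Via rank(M_{q-1}∘⋯∘M_p): M ≅ I[1,3], I[1,6], I[2,2], I[5,6], I[6,6].
μ_θ-semistable layers: μ^(1)=24; μ^(2)=35/2; μ^(3)=-2; μ^(4)=-17/2; μ^(5)=-15; μ^(6)=-28

((0, 1, 0, 0, 0, 0); (0, 0, 0, 0, 2, 2); (0, 0, 0, 1, 0, 0); (0, 2, 2, 0, 0, 0); (2, 0, 0, 0, 0, 0); (0, 0, 0, 0, 0, 1))


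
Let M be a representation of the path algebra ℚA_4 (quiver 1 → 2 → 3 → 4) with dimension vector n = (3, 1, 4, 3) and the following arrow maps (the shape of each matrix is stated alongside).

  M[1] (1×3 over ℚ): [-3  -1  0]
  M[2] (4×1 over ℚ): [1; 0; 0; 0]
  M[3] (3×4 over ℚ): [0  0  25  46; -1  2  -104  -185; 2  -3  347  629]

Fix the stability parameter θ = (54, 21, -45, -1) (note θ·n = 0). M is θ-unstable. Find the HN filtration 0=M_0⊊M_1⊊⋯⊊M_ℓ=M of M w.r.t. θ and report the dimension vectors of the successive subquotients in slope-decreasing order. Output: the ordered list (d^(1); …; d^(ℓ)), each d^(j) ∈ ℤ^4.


Via rank(M_{q-1}∘⋯∘M_p): M ≅ I[1,1]^2, I[1,4], I[3,3], I[3,4]^2.
μ_θ-semistable layers: μ^(1)=54; μ^(2)=29/4; μ^(3)=-1; μ^(4)=-45

((2, 0, 0, 0); (1, 1, 1, 1); (0, 0, 0, 2); (0, 0, 3, 0))


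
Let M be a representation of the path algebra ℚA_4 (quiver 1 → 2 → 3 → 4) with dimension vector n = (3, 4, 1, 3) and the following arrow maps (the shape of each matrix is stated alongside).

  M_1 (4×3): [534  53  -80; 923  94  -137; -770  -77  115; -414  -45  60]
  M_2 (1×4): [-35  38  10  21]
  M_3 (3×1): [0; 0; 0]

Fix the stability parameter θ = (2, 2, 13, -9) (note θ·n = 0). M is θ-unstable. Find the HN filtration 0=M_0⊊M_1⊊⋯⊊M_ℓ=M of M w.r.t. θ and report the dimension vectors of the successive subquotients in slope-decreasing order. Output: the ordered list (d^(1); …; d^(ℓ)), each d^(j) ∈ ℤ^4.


Via rank(M_{q-1}∘⋯∘M_p): M ≅ I[1,2]^2, I[1,3], I[2,2], I[4,4]^3.
μ_θ-semistable layers: μ^(1)=13; μ^(2)=2; μ^(3)=-9

((0, 0, 1, 0); (3, 4, 0, 0); (0, 0, 0, 3))


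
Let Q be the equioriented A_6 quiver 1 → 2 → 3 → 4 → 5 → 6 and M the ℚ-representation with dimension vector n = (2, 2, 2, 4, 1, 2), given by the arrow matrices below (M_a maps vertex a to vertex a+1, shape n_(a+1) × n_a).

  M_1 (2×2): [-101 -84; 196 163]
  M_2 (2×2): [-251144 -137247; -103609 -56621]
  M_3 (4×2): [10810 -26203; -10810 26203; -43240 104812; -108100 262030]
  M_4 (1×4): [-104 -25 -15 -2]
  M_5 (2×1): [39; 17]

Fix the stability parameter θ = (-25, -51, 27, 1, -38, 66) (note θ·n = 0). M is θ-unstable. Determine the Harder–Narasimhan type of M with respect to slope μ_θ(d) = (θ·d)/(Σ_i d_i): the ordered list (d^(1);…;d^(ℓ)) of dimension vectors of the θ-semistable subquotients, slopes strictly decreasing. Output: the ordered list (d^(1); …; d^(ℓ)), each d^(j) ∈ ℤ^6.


Via rank(M_{q-1}∘⋯∘M_p): M ≅ I[1,3], I[1,6], I[4,4]^3, I[6,6].
μ_θ-semistable layers: μ^(1)=66; μ^(2)=27; μ^(3)=1; μ^(4)=-10/3; μ^(5)=-38

((0, 0, 0, 0, 0, 2); (0, 0, 1, 0, 0, 0); (0, 0, 0, 3, 0, 0); (0, 0, 1, 1, 1, 0); (2, 2, 0, 0, 0, 0))


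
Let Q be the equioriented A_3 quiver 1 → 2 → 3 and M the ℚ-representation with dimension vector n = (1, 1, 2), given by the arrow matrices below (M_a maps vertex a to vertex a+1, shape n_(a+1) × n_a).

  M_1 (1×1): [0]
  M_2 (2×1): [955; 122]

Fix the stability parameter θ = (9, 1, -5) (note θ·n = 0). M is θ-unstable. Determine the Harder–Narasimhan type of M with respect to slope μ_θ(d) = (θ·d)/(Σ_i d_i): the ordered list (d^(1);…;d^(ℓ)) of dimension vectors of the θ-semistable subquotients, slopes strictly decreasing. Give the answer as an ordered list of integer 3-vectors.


Interval decomposition of M: I[1,1], I[2,3], I[3,3].
HN type (ℓ=3): μ^(1)=9; μ^(2)=-2; μ^(3)=-5

((1, 0, 0); (0, 1, 1); (0, 0, 1))


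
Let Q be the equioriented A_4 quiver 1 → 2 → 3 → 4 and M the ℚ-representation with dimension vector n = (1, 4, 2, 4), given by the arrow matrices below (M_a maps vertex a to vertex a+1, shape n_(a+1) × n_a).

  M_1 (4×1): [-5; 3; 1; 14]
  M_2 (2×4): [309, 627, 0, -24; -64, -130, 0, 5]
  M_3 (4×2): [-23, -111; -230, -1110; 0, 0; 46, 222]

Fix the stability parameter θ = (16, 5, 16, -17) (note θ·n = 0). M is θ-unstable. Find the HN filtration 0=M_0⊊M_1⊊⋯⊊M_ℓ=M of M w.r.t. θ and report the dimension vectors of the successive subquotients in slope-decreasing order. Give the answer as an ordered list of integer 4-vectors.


Via rank(M_{q-1}∘⋯∘M_p): M ≅ I[1,2], I[2,2], I[2,3], I[2,4], I[4,4]^3.
μ_θ-semistable layers: μ^(1)=16; μ^(2)=21/2; μ^(3)=5; μ^(4)=4/3; μ^(5)=-17

((0, 0, 1, 0); (1, 1, 0, 0); (0, 2, 0, 0); (0, 1, 1, 1); (0, 0, 0, 3))


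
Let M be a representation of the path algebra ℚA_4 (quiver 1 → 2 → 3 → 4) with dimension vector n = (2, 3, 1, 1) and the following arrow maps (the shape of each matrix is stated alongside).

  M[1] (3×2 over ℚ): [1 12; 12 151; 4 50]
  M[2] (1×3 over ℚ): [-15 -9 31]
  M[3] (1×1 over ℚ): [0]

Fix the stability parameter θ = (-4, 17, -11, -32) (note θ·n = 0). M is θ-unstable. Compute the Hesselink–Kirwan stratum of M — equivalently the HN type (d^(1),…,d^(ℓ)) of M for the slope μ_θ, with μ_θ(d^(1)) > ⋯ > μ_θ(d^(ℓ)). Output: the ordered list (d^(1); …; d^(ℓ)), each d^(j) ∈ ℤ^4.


Interval decomposition of M: I[1,2], I[1,3], I[2,2], I[4,4].
HN type (ℓ=4): μ^(1)=17; μ^(2)=3; μ^(3)=-4; μ^(4)=-32

((0, 2, 0, 0); (0, 1, 1, 0); (2, 0, 0, 0); (0, 0, 0, 1))


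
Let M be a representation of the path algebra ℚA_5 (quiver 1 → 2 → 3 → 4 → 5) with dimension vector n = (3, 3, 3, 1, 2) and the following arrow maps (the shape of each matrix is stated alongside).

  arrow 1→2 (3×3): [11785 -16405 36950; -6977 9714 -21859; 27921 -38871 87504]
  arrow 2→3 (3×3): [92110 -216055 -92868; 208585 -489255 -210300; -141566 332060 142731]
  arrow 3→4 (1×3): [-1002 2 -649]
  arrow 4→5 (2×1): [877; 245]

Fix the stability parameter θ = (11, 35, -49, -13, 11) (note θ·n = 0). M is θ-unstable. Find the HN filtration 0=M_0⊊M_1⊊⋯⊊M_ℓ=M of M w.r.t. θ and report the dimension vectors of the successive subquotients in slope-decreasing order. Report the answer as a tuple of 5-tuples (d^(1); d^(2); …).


Via rank(M_{q-1}∘⋯∘M_p): M ≅ I[1,1], I[1,3], I[1,5], I[2,3], I[5,5].
μ_θ-semistable layers: μ^(1)=11; μ^(2)=-1; μ^(3)=-4; μ^(4)=-7

((1, 0, 0, 0, 2); (1, 1, 1, 0, 0); (1, 1, 1, 1, 0); (0, 1, 1, 0, 0))


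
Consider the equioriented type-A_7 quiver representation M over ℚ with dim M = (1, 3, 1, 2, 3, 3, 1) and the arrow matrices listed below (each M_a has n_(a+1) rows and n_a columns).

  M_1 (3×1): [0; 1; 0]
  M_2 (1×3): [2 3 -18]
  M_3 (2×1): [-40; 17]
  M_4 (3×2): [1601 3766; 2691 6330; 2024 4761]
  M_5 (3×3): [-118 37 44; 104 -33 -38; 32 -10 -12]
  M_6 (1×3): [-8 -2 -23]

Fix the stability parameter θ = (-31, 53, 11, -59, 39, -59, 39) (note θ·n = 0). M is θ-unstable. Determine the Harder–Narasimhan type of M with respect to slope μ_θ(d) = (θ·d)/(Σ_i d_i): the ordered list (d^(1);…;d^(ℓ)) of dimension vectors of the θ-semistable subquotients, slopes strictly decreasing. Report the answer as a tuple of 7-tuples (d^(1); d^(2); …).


Via rank(M_{q-1}∘⋯∘M_p): M ≅ I[1,6], I[2,2]^2, I[4,6], I[5,5], I[6,7].
μ_θ-semistable layers: μ^(1)=53; μ^(2)=39; μ^(3)=-3; μ^(4)=-10; μ^(5)=-31; μ^(6)=-59

((0, 2, 0, 0, 0, 0, 0); (0, 0, 0, 0, 1, 0, 1); (0, 1, 1, 1, 1, 1, 0); (0, 0, 0, 0, 1, 1, 0); (1, 0, 0, 0, 0, 0, 0); (0, 0, 0, 1, 0, 1, 0))


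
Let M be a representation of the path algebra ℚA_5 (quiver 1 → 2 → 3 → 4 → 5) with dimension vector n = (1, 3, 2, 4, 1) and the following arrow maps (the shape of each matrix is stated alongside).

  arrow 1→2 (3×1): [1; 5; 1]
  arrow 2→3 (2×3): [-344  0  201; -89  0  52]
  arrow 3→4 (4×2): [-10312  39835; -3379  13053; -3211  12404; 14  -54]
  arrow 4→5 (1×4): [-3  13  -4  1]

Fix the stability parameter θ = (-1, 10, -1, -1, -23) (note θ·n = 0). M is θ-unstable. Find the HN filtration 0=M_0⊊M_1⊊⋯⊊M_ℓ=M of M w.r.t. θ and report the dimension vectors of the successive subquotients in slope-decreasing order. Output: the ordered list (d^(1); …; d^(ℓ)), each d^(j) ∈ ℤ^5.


Interval decomposition of M: I[1,5], I[2,2], I[2,4], I[4,4]^2.
HN type (ℓ=4): μ^(1)=10; μ^(2)=8/3; μ^(3)=-1; μ^(4)=-16/5

((0, 1, 0, 0, 0); (0, 1, 1, 1, 0); (0, 0, 0, 2, 0); (1, 1, 1, 1, 1))


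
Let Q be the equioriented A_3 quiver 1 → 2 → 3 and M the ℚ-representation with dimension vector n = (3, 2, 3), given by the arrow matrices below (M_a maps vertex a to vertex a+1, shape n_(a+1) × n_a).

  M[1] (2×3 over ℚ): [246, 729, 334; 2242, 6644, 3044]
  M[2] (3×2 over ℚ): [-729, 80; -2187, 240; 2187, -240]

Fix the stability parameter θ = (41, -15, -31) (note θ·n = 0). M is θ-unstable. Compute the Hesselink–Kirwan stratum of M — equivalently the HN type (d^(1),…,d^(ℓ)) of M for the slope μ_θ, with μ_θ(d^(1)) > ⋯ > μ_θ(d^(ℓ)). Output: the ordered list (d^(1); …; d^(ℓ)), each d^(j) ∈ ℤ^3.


Via rank(M_{q-1}∘⋯∘M_p): M ≅ I[1,1], I[1,2], I[1,3], I[3,3]^2.
μ_θ-semistable layers: μ^(1)=41; μ^(2)=13; μ^(3)=-5/3; μ^(4)=-31

((1, 0, 0); (1, 1, 0); (1, 1, 1); (0, 0, 2))


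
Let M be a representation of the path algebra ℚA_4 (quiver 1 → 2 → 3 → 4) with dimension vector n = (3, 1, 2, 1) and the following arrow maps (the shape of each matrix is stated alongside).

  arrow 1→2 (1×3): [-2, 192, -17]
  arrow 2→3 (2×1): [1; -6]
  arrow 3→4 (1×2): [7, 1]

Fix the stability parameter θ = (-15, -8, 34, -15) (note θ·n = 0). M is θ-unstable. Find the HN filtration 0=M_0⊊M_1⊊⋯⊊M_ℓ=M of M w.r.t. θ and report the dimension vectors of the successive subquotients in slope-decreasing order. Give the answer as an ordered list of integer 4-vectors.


Barcode: M ≅ I[1,1]^2, I[1,4], I[3,3]. HN layers by μ_θ (4 steps, strictly decreasing):
  μ^(1)=34; μ^(2)=19/2; μ^(3)=-8; μ^(4)=-15

((0, 0, 1, 0); (0, 0, 1, 1); (0, 1, 0, 0); (3, 0, 0, 0))


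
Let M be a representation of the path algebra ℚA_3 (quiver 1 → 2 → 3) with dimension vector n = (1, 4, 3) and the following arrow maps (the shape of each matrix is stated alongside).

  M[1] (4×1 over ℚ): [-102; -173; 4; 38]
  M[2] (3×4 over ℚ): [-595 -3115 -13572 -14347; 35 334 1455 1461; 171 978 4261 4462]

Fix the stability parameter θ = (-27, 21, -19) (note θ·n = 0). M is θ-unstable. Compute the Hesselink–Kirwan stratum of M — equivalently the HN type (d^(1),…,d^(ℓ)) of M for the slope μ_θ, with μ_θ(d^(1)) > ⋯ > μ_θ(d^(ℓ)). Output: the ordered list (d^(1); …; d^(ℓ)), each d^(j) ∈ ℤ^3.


Barcode: M ≅ I[1,3], I[2,2], I[2,3]^2. HN layers by μ_θ (3 steps, strictly decreasing):
  μ^(1)=21; μ^(2)=1; μ^(3)=-27

((0, 1, 0); (0, 3, 3); (1, 0, 0))


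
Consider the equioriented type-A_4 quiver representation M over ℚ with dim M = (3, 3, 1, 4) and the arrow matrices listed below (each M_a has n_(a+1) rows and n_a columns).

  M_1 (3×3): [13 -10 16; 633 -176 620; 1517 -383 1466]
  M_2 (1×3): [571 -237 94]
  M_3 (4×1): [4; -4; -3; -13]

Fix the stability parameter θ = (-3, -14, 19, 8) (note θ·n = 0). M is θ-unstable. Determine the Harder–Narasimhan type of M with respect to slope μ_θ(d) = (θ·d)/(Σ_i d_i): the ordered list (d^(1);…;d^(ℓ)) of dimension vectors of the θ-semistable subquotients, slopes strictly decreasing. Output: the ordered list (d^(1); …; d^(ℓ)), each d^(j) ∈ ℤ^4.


Interval decomposition of M: I[1,1], I[1,2]^2, I[2,4], I[4,4]^3.
HN type (ℓ=5): μ^(1)=27/2; μ^(2)=8; μ^(3)=-3; μ^(4)=-17/2; μ^(5)=-14

((0, 0, 1, 1); (0, 0, 0, 3); (1, 0, 0, 0); (2, 2, 0, 0); (0, 1, 0, 0))


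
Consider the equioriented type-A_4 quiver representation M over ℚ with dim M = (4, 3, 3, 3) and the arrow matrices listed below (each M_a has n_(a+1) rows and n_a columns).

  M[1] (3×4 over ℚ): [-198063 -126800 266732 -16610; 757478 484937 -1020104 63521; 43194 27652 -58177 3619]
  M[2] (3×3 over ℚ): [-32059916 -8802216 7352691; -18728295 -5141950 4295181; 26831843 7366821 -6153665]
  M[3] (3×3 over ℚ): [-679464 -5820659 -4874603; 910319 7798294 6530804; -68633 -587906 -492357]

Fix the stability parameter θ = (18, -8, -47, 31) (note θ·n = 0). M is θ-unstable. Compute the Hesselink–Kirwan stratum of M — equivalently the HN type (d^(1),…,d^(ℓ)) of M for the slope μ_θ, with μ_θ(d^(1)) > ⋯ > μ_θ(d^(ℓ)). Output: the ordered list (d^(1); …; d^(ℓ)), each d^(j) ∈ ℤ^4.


Interval decomposition of M: I[1,1], I[1,4]^3.
HN type (ℓ=3): μ^(1)=31; μ^(2)=18; μ^(3)=-37/3

((0, 0, 0, 3); (1, 0, 0, 0); (3, 3, 3, 0))


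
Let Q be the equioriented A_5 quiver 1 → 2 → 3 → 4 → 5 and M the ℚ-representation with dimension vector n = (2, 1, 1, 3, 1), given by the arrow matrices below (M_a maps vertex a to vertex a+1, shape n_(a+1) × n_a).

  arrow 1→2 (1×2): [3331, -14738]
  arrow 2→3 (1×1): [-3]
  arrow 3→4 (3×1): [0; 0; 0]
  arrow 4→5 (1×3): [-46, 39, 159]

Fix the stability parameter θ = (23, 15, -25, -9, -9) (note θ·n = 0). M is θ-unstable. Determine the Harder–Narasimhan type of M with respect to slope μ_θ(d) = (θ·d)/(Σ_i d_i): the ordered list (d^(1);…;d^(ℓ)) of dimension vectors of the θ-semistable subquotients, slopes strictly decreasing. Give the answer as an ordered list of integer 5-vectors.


Interval decomposition of M: I[1,1], I[1,3], I[4,4]^2, I[4,5].
HN type (ℓ=3): μ^(1)=23; μ^(2)=13/3; μ^(3)=-9

((1, 0, 0, 0, 0); (1, 1, 1, 0, 0); (0, 0, 0, 3, 1))


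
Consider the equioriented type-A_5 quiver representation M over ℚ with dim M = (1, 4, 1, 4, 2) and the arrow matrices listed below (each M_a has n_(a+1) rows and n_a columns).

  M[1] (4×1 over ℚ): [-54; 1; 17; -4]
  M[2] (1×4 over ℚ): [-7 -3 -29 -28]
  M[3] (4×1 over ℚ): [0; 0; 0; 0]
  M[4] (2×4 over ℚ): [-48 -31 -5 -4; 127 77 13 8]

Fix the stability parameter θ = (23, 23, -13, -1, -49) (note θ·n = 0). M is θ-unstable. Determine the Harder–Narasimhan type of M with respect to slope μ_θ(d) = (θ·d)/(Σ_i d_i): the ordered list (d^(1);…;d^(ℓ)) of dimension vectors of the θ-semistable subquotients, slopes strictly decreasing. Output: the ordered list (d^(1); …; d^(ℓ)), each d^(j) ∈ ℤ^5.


Interval decomposition of M: I[1,3], I[2,2]^3, I[4,4]^2, I[4,5]^2.
HN type (ℓ=4): μ^(1)=23; μ^(2)=11; μ^(3)=-1; μ^(4)=-25

((0, 3, 0, 0, 0); (1, 1, 1, 0, 0); (0, 0, 0, 2, 0); (0, 0, 0, 2, 2))


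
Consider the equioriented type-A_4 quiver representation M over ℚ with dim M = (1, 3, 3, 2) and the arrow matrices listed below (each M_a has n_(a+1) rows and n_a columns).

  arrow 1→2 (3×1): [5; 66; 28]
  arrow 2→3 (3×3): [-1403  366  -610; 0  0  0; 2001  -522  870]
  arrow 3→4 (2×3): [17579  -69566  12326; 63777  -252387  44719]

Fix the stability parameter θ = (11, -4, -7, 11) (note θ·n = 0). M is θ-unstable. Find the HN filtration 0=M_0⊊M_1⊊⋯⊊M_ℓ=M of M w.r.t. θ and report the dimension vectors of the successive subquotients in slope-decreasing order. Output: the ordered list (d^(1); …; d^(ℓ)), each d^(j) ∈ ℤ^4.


Interval decomposition of M: I[1,4], I[2,2]^2, I[3,3], I[3,4].
HN type (ℓ=4): μ^(1)=11; μ^(2)=0; μ^(3)=-4; μ^(4)=-7

((0, 0, 0, 2); (1, 1, 1, 0); (0, 2, 0, 0); (0, 0, 2, 0))


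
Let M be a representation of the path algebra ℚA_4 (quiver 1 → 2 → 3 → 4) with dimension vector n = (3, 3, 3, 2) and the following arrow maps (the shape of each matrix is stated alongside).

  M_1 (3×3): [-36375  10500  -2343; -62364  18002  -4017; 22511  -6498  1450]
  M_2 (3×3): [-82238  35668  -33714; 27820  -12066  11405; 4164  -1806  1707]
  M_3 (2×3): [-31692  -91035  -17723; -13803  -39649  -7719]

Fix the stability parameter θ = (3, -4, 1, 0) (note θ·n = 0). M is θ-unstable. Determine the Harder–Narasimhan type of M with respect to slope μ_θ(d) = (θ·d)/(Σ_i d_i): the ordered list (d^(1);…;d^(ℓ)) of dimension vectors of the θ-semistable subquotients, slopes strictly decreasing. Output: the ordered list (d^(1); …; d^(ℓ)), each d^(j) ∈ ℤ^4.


Interval decomposition of M: I[1,1], I[1,3], I[1,4], I[2,2], I[3,4].
HN type (ℓ=5): μ^(1)=3; μ^(2)=1; μ^(3)=1/2; μ^(4)=-1/2; μ^(5)=-4

((1, 0, 0, 0); (0, 0, 1, 0); (0, 0, 2, 2); (2, 2, 0, 0); (0, 1, 0, 0))
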